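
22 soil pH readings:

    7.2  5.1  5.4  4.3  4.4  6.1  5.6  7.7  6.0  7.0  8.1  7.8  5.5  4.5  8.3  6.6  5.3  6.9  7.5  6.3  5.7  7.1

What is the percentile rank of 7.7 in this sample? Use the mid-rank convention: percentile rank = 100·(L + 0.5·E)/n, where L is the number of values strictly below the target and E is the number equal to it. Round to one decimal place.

Sorted: 4.3, 4.4, 4.5, 5.1, 5.3, 5.4, 5.5, 5.6, 5.7, 6.0, 6.1, 6.3, 6.6, 6.9, 7.0, 7.1, 7.2, 7.5, 7.7, 7.8, 8.1, 8.3.
Count below 7.7: L = 18; count equal: E = 1; n = 22.
Percentile rank = 100·(18 + 0.5·1)/22 = 100·18.5/22 = 84.09.

84.1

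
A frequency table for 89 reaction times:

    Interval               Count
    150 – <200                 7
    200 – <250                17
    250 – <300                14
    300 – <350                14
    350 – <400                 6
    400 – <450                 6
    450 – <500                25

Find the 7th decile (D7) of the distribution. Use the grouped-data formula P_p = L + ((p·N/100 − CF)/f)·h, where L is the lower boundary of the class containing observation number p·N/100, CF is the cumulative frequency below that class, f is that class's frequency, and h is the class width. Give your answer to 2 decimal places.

N = 89; target position k = 70/100 · 89 = 62.3.
Cumulative frequencies: 7, 24, 38, 52, 58, 64, 89.
Observation 62.3 falls in the class 400 – <450.
L = 400, CF = 58, f = 6, h = 50.
P70 = 400 + ((62.3 − 58)/6)·50 = 400 + 35.8333 = 435.833.

435.83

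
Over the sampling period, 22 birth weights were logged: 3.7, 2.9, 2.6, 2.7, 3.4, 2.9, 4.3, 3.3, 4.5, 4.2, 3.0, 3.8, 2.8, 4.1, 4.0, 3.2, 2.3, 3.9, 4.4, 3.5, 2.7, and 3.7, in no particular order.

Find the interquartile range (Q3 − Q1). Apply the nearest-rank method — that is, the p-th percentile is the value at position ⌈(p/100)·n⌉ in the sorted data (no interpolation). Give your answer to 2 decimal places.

1.10

Sorted: 2.3, 2.6, 2.7, 2.7, 2.8, 2.9, 2.9, 3.0, 3.2, 3.3, 3.4, 3.5, 3.7, 3.7, 3.8, 3.9, 4.0, 4.1, 4.2, 4.3, 4.4, 4.5.
n = 22.
P25: rank ⌈25/100·22⌉ = 6 → 2.9.
P75: rank ⌈75/100·22⌉ = 17 → 4.
Difference: 4 − 2.9 = 1.1.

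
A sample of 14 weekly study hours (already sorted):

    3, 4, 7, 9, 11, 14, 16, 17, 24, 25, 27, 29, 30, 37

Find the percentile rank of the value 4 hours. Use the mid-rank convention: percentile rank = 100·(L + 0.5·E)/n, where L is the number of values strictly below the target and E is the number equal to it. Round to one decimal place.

Count below 4: L = 1; count equal: E = 1; n = 14.
Percentile rank = 100·(1 + 0.5·1)/14 = 100·1.5/14 = 10.71.

10.7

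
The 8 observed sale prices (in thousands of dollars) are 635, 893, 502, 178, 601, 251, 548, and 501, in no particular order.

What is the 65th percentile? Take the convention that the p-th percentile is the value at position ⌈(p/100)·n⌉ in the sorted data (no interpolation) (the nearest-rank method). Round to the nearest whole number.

Sorted: 178, 251, 501, 502, 548, 601, 635, 893.
n = 8.
Position = ⌈65/100 · 8⌉ = ⌈5.2⌉ = 6.
The value at rank 6 is 601.

601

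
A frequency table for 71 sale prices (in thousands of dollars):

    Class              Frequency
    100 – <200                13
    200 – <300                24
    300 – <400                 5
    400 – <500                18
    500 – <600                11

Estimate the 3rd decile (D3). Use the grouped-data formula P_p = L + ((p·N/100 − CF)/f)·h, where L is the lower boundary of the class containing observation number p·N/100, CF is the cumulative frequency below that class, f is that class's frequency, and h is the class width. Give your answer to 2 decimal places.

N = 71; target position k = 30/100 · 71 = 21.3.
Cumulative frequencies: 13, 37, 42, 60, 71.
Observation 21.3 falls in the class 200 – <300.
L = 200, CF = 13, f = 24, h = 100.
P30 = 200 + ((21.3 − 13)/24)·100 = 200 + 34.5833 = 234.583.

234.58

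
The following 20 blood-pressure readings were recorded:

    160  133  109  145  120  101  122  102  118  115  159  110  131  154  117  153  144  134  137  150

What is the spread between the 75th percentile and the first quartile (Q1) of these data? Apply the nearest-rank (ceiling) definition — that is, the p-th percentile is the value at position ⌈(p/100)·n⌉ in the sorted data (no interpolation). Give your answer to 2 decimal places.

Sorted: 101, 102, 109, 110, 115, 117, 118, 120, 122, 131, 133, 134, 137, 144, 145, 150, 153, 154, 159, 160.
n = 20.
P25: rank ⌈25/100·20⌉ = 5 → 115.
P75: rank ⌈75/100·20⌉ = 15 → 145.
Difference: 145 − 115 = 30.

30.00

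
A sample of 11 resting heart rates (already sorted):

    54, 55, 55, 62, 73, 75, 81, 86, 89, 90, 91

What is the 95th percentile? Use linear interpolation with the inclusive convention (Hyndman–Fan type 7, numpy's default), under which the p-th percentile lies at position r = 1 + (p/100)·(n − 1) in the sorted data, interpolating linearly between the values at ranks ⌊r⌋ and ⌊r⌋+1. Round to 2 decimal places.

n = 11.
r = 1 + (95/100)·(11 − 1) = 1 + 9.5 = 10.5.
Rank 10 is 90 and rank 11 is 91.
Interpolate: 90 + 0.5·(91 − 90) = 90 + 0.5·1 = 90.5.

90.50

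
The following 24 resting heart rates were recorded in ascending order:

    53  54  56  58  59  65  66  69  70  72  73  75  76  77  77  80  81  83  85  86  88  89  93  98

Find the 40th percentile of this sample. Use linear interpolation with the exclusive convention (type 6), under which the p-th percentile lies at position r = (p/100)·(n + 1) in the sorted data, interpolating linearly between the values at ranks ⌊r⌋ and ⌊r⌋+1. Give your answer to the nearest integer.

n = 24.
r = (40/100)·(24 + 1) = 10.
r is an integer, so P40 is the value at rank 10: 72.

72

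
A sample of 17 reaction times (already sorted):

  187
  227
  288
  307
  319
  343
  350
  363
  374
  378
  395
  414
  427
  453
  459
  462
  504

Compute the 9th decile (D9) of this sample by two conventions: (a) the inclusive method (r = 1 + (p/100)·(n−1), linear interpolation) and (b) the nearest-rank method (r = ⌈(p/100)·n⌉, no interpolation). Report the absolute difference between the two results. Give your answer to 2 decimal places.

n = 17.
(a) r = 15.4; between ranks 15 (459) and 16 (462): 460.2.
(b) the nearest-rank method: rank 16 → 462.
|460.2 − 462| = 1.8.

1.80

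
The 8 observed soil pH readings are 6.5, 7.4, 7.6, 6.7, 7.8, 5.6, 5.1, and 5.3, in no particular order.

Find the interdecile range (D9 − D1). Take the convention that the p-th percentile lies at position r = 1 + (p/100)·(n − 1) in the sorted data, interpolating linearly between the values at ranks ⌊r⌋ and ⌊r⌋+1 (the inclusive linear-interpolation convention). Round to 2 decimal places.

Sorted: 5.1, 5.3, 5.6, 6.5, 6.7, 7.4, 7.6, 7.8.
n = 8.
P10: r = 1.7; ranks 1–2 are 5.1, 5.3; interpolating gives 5.24.
P90: r = 7.3; ranks 7–8 are 7.6, 7.8; interpolating gives 7.66.
Difference: 7.66 − 5.24 = 2.42.

2.42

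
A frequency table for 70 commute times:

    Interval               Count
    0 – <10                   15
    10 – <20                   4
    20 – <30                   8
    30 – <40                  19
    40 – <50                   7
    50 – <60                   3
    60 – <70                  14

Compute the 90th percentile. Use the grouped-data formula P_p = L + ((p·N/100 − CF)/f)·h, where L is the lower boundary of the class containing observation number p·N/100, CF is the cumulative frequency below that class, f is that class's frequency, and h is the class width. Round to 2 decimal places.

N = 70; target position k = 90/100 · 70 = 63.
Cumulative frequencies: 15, 19, 27, 46, 53, 56, 70.
Observation 63 falls in the class 60 – <70.
L = 60, CF = 56, f = 14, h = 10.
P90 = 60 + ((63 − 56)/14)·10 = 60 + 5 = 65.

65.00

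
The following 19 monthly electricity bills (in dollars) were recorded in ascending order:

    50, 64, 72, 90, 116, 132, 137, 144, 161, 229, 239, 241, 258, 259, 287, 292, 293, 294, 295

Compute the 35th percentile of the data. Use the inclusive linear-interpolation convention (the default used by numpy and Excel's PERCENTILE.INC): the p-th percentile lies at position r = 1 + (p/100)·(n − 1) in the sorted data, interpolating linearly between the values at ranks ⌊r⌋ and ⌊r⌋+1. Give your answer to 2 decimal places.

n = 19.
r = 1 + (35/100)·(19 − 1) = 1 + 6.3 = 7.3.
Rank 7 is 137 and rank 8 is 144.
Interpolate: 137 + 0.3·(144 − 137) = 137 + 0.3·7 = 139.1.

139.10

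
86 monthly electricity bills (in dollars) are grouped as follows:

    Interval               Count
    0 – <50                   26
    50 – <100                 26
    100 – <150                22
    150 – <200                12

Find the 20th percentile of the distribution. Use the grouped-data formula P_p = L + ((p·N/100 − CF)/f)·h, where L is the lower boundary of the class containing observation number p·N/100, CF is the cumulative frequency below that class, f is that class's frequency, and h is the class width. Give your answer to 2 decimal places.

33.08

N = 86; target position k = 20/100 · 86 = 17.2.
Cumulative frequencies: 26, 52, 74, 86.
Observation 17.2 falls in the class 0 – <50.
L = 0, CF = 0, f = 26, h = 50.
P20 = 0 + ((17.2 − 0)/26)·50 = 0 + 33.0769 = 33.0769.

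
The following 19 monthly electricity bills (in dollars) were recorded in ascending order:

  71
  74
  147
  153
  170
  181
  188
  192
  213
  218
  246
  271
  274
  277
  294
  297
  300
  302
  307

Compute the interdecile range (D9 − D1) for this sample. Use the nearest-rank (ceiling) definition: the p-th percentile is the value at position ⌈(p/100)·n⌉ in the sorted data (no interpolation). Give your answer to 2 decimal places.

228.00

n = 19.
P10: rank ⌈10/100·19⌉ = 2 → 74.
P90: rank ⌈90/100·19⌉ = 18 → 302.
Difference: 302 − 74 = 228.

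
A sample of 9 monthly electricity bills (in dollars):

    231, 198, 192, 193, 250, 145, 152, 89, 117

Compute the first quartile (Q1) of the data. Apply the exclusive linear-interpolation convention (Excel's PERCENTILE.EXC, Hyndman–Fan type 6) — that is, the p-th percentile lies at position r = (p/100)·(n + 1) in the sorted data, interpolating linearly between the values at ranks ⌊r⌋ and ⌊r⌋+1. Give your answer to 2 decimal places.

131.00

Sorted: 89, 117, 145, 152, 192, 193, 198, 231, 250.
n = 9.
r = (25/100)·(9 + 1) = 2.5.
Rank 2 is 117 and rank 3 is 145.
Interpolate: 117 + 0.5·(145 − 117) = 117 + 0.5·28 = 131.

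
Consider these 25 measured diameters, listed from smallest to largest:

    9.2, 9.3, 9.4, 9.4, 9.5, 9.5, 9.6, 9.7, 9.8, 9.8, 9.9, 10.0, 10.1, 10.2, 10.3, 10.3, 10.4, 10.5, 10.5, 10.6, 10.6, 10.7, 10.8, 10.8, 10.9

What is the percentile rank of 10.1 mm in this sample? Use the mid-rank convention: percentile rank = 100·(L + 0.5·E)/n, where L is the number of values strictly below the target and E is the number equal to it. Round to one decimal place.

50.0

Count below 10.1: L = 12; count equal: E = 1; n = 25.
Percentile rank = 100·(12 + 0.5·1)/25 = 100·12.5/25 = 50.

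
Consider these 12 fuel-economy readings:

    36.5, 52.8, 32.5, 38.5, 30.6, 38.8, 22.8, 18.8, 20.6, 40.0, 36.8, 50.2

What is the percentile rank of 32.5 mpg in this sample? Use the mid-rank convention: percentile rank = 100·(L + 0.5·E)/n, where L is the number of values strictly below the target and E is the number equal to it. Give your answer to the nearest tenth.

Sorted: 18.8, 20.6, 22.8, 30.6, 32.5, 36.5, 36.8, 38.5, 38.8, 40.0, 50.2, 52.8.
Count below 32.5: L = 4; count equal: E = 1; n = 12.
Percentile rank = 100·(4 + 0.5·1)/12 = 100·4.5/12 = 37.5.

37.5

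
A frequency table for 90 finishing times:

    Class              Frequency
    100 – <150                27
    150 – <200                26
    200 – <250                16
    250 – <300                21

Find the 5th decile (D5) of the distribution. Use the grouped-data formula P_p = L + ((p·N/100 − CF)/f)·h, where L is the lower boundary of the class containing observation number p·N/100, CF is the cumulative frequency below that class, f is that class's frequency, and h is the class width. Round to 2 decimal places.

N = 90; target position k = 50/100 · 90 = 45.
Cumulative frequencies: 27, 53, 69, 90.
Observation 45 falls in the class 150 – <200.
L = 150, CF = 27, f = 26, h = 50.
P50 = 150 + ((45 − 27)/26)·50 = 150 + 34.6154 = 184.615.

184.62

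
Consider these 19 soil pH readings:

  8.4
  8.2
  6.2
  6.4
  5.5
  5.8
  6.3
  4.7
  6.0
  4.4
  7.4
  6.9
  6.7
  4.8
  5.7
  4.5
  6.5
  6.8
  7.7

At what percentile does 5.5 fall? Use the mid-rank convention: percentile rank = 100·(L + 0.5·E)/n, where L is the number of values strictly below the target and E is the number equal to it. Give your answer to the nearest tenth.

Sorted: 4.4, 4.5, 4.7, 4.8, 5.5, 5.7, 5.8, 6.0, 6.2, 6.3, 6.4, 6.5, 6.7, 6.8, 6.9, 7.4, 7.7, 8.2, 8.4.
Count below 5.5: L = 4; count equal: E = 1; n = 19.
Percentile rank = 100·(4 + 0.5·1)/19 = 100·4.5/19 = 23.68.

23.7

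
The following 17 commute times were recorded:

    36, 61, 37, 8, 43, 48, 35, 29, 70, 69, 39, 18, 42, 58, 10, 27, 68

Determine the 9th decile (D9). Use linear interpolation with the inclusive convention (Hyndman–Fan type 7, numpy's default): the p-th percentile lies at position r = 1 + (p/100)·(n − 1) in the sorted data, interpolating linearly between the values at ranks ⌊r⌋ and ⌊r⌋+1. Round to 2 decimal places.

Sorted: 8, 10, 18, 27, 29, 35, 36, 37, 39, 42, 43, 48, 58, 61, 68, 69, 70.
n = 17.
r = 1 + (90/100)·(17 − 1) = 1 + 14.4 = 15.4.
Rank 15 is 68 and rank 16 is 69.
Interpolate: 68 + 0.4·(69 − 68) = 68 + 0.4·1 = 68.4.

68.40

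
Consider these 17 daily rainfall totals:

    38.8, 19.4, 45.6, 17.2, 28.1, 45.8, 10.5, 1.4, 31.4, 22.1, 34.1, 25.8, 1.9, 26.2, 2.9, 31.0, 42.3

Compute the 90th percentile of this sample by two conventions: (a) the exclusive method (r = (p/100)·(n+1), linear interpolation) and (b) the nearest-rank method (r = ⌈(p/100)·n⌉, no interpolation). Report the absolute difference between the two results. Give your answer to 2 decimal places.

0.04

Sorted: 1.4, 1.9, 2.9, 10.5, 17.2, 19.4, 22.1, 25.8, 26.2, 28.1, 31.0, 31.4, 34.1, 38.8, 42.3, 45.6, 45.8.
n = 17.
(a) r = 16.2; between ranks 16 (45.6) and 17 (45.8): 45.64.
(b) the nearest-rank method: rank 16 → 45.6.
|45.64 − 45.6| = 0.04.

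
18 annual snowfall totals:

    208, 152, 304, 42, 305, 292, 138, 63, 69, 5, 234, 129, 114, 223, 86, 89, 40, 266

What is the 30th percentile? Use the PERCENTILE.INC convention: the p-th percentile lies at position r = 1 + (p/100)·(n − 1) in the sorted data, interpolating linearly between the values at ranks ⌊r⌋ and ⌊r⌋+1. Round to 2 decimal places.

Sorted: 5, 40, 42, 63, 69, 86, 89, 114, 129, 138, 152, 208, 223, 234, 266, 292, 304, 305.
n = 18.
r = 1 + (30/100)·(18 − 1) = 1 + 5.1 = 6.1.
Rank 6 is 86 and rank 7 is 89.
Interpolate: 86 + 0.1·(89 − 86) = 86 + 0.1·3 = 86.3.

86.30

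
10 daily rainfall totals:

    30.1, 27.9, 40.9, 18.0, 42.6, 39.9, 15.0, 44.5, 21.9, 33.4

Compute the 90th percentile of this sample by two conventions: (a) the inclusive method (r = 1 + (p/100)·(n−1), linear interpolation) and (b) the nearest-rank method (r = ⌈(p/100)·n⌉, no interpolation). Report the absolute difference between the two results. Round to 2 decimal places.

0.19

Sorted: 15.0, 18.0, 21.9, 27.9, 30.1, 33.4, 39.9, 40.9, 42.6, 44.5.
n = 10.
(a) r = 9.1; between ranks 9 (42.6) and 10 (44.5): 42.79.
(b) the nearest-rank method: rank 9 → 42.6.
|42.79 − 42.6| = 0.19.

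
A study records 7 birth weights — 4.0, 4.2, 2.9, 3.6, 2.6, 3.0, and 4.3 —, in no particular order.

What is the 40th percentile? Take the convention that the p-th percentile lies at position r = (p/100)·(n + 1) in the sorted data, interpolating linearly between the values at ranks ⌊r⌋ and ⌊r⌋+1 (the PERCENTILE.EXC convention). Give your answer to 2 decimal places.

3.12

Sorted: 2.6, 2.9, 3.0, 3.6, 4.0, 4.2, 4.3.
n = 7.
r = (40/100)·(7 + 1) = 3.2.
Rank 3 is 3.0 and rank 4 is 3.6.
Interpolate: 3.0 + 0.2·(3.6 − 3.0) = 3.0 + 0.2·0.6 = 3.12.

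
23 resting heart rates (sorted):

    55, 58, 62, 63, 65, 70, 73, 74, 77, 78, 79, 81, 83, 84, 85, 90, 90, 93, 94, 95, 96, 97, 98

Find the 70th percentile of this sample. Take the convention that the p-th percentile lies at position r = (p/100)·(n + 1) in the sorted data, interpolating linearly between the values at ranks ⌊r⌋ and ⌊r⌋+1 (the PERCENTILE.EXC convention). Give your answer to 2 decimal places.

n = 23.
r = (70/100)·(23 + 1) = 16.8.
Rank 16 is 90 and rank 17 is 90.
Interpolate: 90 + 0.8·(90 − 90) = 90 + 0.8·0 = 90.

90.00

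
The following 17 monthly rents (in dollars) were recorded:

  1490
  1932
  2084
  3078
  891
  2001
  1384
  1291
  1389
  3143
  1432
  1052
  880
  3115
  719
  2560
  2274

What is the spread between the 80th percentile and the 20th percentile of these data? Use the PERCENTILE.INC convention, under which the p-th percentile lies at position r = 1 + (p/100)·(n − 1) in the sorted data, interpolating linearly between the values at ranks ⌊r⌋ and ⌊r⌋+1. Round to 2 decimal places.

1403.00

Sorted: 719, 880, 891, 1052, 1291, 1384, 1389, 1432, 1490, 1932, 2001, 2084, 2274, 2560, 3078, 3115, 3143.
n = 17.
P20: r = 4.2; ranks 4–5 are 1052, 1291; interpolating gives 1099.8.
P80: r = 13.8; ranks 13–14 are 2274, 2560; interpolating gives 2502.8.
Difference: 2502.8 − 1099.8 = 1403.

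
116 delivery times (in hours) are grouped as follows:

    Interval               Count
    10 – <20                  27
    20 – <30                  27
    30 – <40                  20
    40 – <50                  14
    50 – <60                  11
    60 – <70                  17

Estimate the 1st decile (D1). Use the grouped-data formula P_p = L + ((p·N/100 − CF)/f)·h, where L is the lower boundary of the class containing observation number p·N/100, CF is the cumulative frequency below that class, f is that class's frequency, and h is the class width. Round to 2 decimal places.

14.30

N = 116; target position k = 10/100 · 116 = 11.6.
Cumulative frequencies: 27, 54, 74, 88, 99, 116.
Observation 11.6 falls in the class 10 – <20.
L = 10, CF = 0, f = 27, h = 10.
P10 = 10 + ((11.6 − 0)/27)·10 = 10 + 4.2963 = 14.2963.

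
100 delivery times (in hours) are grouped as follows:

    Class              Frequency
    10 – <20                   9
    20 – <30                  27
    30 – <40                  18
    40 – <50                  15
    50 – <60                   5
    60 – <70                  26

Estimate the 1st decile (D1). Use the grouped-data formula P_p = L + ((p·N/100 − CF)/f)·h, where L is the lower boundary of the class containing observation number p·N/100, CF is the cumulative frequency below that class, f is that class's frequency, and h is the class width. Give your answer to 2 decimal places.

20.37

N = 100; target position k = 10/100 · 100 = 10.
Cumulative frequencies: 9, 36, 54, 69, 74, 100.
Observation 10 falls in the class 20 – <30.
L = 20, CF = 9, f = 27, h = 10.
P10 = 20 + ((10 − 9)/27)·10 = 20 + 0.37037 = 20.3704.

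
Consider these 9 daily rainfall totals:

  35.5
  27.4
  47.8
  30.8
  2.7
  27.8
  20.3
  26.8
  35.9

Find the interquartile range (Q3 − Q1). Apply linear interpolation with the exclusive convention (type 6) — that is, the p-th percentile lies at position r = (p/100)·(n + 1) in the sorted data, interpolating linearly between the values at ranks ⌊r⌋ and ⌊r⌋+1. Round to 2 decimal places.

12.15

Sorted: 2.7, 20.3, 26.8, 27.4, 27.8, 30.8, 35.5, 35.9, 47.8.
n = 9.
P25: r = 2.5; ranks 2–3 are 20.3, 26.8; interpolating gives 23.55.
P75: r = 7.5; ranks 7–8 are 35.5, 35.9; interpolating gives 35.7.
Difference: 35.7 − 23.55 = 12.15.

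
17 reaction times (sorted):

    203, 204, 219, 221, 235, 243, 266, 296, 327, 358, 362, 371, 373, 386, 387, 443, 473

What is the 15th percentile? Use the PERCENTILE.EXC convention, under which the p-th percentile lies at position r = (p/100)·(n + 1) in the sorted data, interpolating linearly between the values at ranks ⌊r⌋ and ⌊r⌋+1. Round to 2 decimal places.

214.50

n = 17.
r = (15/100)·(17 + 1) = 2.7.
Rank 2 is 204 and rank 3 is 219.
Interpolate: 204 + 0.7·(219 − 204) = 204 + 0.7·15 = 214.5.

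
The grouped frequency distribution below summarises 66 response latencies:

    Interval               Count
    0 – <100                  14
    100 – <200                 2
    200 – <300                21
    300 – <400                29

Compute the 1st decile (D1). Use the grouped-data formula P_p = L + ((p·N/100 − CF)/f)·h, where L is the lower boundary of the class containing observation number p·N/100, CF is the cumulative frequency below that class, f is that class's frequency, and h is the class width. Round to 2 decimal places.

47.14

N = 66; target position k = 10/100 · 66 = 6.6.
Cumulative frequencies: 14, 16, 37, 66.
Observation 6.6 falls in the class 0 – <100.
L = 0, CF = 0, f = 14, h = 100.
P10 = 0 + ((6.6 − 0)/14)·100 = 0 + 47.1429 = 47.1429.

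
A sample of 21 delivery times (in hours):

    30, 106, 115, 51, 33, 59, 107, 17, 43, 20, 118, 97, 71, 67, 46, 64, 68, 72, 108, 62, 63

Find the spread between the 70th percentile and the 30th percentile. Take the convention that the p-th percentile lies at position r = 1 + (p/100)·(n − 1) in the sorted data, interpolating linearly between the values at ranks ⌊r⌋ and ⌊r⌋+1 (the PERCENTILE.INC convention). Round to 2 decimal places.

Sorted: 17, 20, 30, 33, 43, 46, 51, 59, 62, 63, 64, 67, 68, 71, 72, 97, 106, 107, 108, 115, 118.
n = 21.
P30: r = 7 (integer) → 51.
P70: r = 15 (integer) → 72.
Difference: 72 − 51 = 21.

21.00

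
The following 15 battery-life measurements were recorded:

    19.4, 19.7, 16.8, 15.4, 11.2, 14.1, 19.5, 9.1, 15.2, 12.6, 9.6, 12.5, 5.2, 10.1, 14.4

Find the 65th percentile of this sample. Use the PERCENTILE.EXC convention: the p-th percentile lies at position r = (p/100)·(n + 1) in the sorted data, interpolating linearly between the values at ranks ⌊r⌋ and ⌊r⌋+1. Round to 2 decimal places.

15.28

Sorted: 5.2, 9.1, 9.6, 10.1, 11.2, 12.5, 12.6, 14.1, 14.4, 15.2, 15.4, 16.8, 19.4, 19.5, 19.7.
n = 15.
r = (65/100)·(15 + 1) = 10.4.
Rank 10 is 15.2 and rank 11 is 15.4.
Interpolate: 15.2 + 0.4·(15.4 − 15.2) = 15.2 + 0.4·0.2 = 15.28.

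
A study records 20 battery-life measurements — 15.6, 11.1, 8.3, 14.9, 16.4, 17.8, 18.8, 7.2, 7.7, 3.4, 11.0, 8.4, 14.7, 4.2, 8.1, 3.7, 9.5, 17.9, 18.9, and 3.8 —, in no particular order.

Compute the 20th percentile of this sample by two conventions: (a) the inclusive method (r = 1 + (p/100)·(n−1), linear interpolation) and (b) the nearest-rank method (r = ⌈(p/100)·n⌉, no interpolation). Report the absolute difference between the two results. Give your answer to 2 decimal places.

Sorted: 3.4, 3.7, 3.8, 4.2, 7.2, 7.7, 8.1, 8.3, 8.4, 9.5, 11.0, 11.1, 14.7, 14.9, 15.6, 16.4, 17.8, 17.9, 18.8, 18.9.
n = 20.
(a) r = 4.8; between ranks 4 (4.2) and 5 (7.2): 6.6.
(b) the nearest-rank method: rank 4 → 4.2.
|6.6 − 4.2| = 2.4.

2.40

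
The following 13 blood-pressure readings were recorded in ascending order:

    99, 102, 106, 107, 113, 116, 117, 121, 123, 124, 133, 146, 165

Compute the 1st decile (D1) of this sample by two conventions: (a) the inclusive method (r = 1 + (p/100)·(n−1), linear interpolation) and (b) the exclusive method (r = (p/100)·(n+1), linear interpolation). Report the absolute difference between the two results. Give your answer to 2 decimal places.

2.60

n = 13.
(a) r = 2.2; between ranks 2 (102) and 3 (106): 102.8.
(b) r = 1.4; between ranks 1 (99) and 2 (102): 100.2.
|102.8 − 100.2| = 2.6.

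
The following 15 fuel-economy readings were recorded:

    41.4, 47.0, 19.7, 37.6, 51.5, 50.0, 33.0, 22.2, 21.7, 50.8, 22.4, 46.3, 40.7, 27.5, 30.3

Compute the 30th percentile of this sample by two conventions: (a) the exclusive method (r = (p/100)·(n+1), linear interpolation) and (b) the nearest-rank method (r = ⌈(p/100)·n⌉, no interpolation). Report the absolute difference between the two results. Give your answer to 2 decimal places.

Sorted: 19.7, 21.7, 22.2, 22.4, 27.5, 30.3, 33.0, 37.6, 40.7, 41.4, 46.3, 47.0, 50.0, 50.8, 51.5.
n = 15.
(a) r = 4.8; between ranks 4 (22.4) and 5 (27.5): 26.48.
(b) the nearest-rank method: rank 5 → 27.5.
|26.48 − 27.5| = 1.02.

1.02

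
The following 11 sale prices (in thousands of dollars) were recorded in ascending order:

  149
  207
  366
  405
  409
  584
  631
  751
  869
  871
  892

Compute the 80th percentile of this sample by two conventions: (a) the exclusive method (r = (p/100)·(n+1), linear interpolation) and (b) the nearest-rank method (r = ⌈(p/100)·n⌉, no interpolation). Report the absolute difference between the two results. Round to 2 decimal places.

n = 11.
(a) r = 9.6; between ranks 9 (869) and 10 (871): 870.2.
(b) the nearest-rank method: rank 9 → 869.
|870.2 − 869| = 1.2.

1.20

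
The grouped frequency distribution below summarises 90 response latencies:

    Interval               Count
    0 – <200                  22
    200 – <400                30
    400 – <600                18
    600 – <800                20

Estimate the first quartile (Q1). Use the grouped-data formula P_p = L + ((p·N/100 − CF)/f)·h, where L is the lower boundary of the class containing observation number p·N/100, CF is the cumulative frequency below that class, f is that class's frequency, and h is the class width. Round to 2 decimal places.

N = 90; target position k = 25/100 · 90 = 22.5.
Cumulative frequencies: 22, 52, 70, 90.
Observation 22.5 falls in the class 200 – <400.
L = 200, CF = 22, f = 30, h = 200.
P25 = 200 + ((22.5 − 22)/30)·200 = 200 + 3.33333 = 203.333.

203.33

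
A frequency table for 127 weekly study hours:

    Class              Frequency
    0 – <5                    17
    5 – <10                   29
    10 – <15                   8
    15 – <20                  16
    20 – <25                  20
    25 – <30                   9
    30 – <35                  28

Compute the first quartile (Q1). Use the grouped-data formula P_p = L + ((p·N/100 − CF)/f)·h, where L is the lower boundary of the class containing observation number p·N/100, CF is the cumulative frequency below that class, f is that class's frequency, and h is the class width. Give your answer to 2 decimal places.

7.54

N = 127; target position k = 25/100 · 127 = 31.75.
Cumulative frequencies: 17, 46, 54, 70, 90, 99, 127.
Observation 31.75 falls in the class 5 – <10.
L = 5, CF = 17, f = 29, h = 5.
P25 = 5 + ((31.75 − 17)/29)·5 = 5 + 2.5431 = 7.5431.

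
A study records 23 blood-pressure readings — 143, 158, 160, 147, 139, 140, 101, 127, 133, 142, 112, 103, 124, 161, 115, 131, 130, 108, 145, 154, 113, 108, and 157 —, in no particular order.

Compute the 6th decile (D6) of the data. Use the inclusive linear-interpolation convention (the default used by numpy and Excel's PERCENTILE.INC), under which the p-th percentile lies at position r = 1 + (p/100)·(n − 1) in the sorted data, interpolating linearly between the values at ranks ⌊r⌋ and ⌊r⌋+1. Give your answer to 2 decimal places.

140.40

Sorted: 101, 103, 108, 108, 112, 113, 115, 124, 127, 130, 131, 133, 139, 140, 142, 143, 145, 147, 154, 157, 158, 160, 161.
n = 23.
r = 1 + (60/100)·(23 − 1) = 1 + 13.2 = 14.2.
Rank 14 is 140 and rank 15 is 142.
Interpolate: 140 + 0.2·(142 − 140) = 140 + 0.2·2 = 140.4.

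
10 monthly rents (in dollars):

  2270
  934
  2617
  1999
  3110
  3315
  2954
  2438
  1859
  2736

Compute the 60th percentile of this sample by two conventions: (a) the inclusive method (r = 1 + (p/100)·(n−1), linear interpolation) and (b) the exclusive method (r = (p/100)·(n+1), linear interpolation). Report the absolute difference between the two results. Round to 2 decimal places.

23.80

Sorted: 934, 1859, 1999, 2270, 2438, 2617, 2736, 2954, 3110, 3315.
n = 10.
(a) r = 6.4; between ranks 6 (2617) and 7 (2736): 2664.6.
(b) r = 6.6; between ranks 6 (2617) and 7 (2736): 2688.4.
|2664.6 − 2688.4| = 23.8.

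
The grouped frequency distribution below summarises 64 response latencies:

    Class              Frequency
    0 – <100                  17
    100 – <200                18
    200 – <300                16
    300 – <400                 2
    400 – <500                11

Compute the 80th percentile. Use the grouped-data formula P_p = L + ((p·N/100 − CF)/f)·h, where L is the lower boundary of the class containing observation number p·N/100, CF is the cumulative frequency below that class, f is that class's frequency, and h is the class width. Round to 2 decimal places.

N = 64; target position k = 80/100 · 64 = 51.2.
Cumulative frequencies: 17, 35, 51, 53, 64.
Observation 51.2 falls in the class 300 – <400.
L = 300, CF = 51, f = 2, h = 100.
P80 = 300 + ((51.2 − 51)/2)·100 = 300 + 10 = 310.

310.00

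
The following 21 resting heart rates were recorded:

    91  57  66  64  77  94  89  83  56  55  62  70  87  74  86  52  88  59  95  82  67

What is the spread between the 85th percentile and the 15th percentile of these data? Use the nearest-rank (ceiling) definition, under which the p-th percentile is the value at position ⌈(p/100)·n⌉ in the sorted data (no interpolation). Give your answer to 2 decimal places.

32.00

Sorted: 52, 55, 56, 57, 59, 62, 64, 66, 67, 70, 74, 77, 82, 83, 86, 87, 88, 89, 91, 94, 95.
n = 21.
P15: rank ⌈15/100·21⌉ = 4 → 57.
P85: rank ⌈85/100·21⌉ = 18 → 89.
Difference: 89 − 57 = 32.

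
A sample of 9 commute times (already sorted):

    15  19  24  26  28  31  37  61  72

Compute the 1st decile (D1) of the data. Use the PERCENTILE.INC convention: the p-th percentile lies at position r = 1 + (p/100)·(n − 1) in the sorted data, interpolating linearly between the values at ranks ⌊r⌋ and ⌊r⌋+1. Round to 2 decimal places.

18.20

n = 9.
r = 1 + (10/100)·(9 − 1) = 1 + 0.8 = 1.8.
Rank 1 is 15 and rank 2 is 19.
Interpolate: 15 + 0.8·(19 − 15) = 15 + 0.8·4 = 18.2.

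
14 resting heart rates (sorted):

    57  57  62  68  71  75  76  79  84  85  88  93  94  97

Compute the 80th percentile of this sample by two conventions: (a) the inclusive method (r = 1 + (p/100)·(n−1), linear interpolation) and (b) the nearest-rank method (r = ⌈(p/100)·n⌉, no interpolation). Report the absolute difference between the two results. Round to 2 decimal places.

n = 14.
(a) r = 11.4; between ranks 11 (88) and 12 (93): 90.
(b) the nearest-rank method: rank 12 → 93.
|90 − 93| = 3.

3.00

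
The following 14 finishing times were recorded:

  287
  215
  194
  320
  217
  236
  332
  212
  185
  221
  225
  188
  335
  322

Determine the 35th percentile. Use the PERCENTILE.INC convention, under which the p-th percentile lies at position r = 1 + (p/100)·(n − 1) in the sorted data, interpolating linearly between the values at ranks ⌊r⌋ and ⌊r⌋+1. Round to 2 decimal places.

Sorted: 185, 188, 194, 212, 215, 217, 221, 225, 236, 287, 320, 322, 332, 335.
n = 14.
r = 1 + (35/100)·(14 − 1) = 1 + 4.55 = 5.55.
Rank 5 is 215 and rank 6 is 217.
Interpolate: 215 + 0.55·(217 − 215) = 215 + 0.55·2 = 216.1.

216.10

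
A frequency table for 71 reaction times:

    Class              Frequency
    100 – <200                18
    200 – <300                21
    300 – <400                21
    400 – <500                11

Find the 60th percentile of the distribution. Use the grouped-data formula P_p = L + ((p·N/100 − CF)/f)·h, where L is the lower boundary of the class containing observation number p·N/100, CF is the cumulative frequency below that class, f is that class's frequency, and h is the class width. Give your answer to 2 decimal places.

N = 71; target position k = 60/100 · 71 = 42.6.
Cumulative frequencies: 18, 39, 60, 71.
Observation 42.6 falls in the class 300 – <400.
L = 300, CF = 39, f = 21, h = 100.
P60 = 300 + ((42.6 − 39)/21)·100 = 300 + 17.1429 = 317.143.

317.14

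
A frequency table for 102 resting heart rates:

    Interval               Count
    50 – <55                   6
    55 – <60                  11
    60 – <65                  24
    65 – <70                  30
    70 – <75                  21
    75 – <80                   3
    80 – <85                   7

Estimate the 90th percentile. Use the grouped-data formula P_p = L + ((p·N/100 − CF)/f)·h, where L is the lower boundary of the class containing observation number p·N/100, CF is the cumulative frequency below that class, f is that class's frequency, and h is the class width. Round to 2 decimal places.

N = 102; target position k = 90/100 · 102 = 91.8.
Cumulative frequencies: 6, 17, 41, 71, 92, 95, 102.
Observation 91.8 falls in the class 70 – <75.
L = 70, CF = 71, f = 21, h = 5.
P90 = 70 + ((91.8 − 71)/21)·5 = 70 + 4.95238 = 74.9524.

74.95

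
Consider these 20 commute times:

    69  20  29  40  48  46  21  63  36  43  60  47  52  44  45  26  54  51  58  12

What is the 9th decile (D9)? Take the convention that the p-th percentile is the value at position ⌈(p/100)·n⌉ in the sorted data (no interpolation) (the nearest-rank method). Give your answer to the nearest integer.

60

Sorted: 12, 20, 21, 26, 29, 36, 40, 43, 44, 45, 46, 47, 48, 51, 52, 54, 58, 60, 63, 69.
n = 20.
Position = ⌈90/100 · 20⌉ = ⌈18⌉ = 18.
The value at rank 18 is 60.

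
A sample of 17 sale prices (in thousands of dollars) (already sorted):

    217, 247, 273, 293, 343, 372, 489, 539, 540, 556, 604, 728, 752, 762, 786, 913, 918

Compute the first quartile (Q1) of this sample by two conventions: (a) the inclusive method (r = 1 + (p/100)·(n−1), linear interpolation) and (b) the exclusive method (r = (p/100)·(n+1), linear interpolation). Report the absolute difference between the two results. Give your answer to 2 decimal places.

n = 17.
(a) r = 5 → value at rank 5 = 343.
(b) r = 4.5; between ranks 4 (293) and 5 (343): 318.
|343 − 318| = 25.

25.00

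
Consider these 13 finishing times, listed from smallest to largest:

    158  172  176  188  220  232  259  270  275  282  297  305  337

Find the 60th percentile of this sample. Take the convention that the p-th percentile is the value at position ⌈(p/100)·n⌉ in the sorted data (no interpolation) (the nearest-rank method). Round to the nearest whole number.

n = 13.
Position = ⌈60/100 · 13⌉ = ⌈7.8⌉ = 8.
The value at rank 8 is 270.

270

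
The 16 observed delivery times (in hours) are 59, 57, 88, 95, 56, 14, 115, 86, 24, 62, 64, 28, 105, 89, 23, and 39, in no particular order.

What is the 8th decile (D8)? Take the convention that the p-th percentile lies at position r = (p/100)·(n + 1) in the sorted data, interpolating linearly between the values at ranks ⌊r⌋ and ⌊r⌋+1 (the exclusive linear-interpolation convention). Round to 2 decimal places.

Sorted: 14, 23, 24, 28, 39, 56, 57, 59, 62, 64, 86, 88, 89, 95, 105, 115.
n = 16.
r = (80/100)·(16 + 1) = 13.6.
Rank 13 is 89 and rank 14 is 95.
Interpolate: 89 + 0.6·(95 − 89) = 89 + 0.6·6 = 92.6.

92.60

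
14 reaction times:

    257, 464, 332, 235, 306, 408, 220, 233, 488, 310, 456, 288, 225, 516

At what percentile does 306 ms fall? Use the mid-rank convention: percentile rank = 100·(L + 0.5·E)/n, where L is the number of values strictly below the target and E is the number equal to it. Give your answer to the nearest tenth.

Sorted: 220, 225, 233, 235, 257, 288, 306, 310, 332, 408, 456, 464, 488, 516.
Count below 306: L = 6; count equal: E = 1; n = 14.
Percentile rank = 100·(6 + 0.5·1)/14 = 100·6.5/14 = 46.43.

46.4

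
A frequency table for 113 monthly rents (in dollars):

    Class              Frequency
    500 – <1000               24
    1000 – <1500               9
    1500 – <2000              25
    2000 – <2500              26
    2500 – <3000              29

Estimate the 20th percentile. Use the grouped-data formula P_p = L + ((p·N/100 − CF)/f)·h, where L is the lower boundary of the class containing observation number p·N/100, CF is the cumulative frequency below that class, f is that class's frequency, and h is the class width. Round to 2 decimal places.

N = 113; target position k = 20/100 · 113 = 22.6.
Cumulative frequencies: 24, 33, 58, 84, 113.
Observation 22.6 falls in the class 500 – <1000.
L = 500, CF = 0, f = 24, h = 500.
P20 = 500 + ((22.6 − 0)/24)·500 = 500 + 470.833 = 970.833.

970.83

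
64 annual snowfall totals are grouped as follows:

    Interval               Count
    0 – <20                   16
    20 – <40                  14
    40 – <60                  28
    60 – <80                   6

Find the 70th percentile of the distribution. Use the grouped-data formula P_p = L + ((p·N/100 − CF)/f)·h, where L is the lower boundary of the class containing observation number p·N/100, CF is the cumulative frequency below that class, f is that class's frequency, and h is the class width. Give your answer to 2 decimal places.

N = 64; target position k = 70/100 · 64 = 44.8.
Cumulative frequencies: 16, 30, 58, 64.
Observation 44.8 falls in the class 40 – <60.
L = 40, CF = 30, f = 28, h = 20.
P70 = 40 + ((44.8 − 30)/28)·20 = 40 + 10.5714 = 50.5714.

50.57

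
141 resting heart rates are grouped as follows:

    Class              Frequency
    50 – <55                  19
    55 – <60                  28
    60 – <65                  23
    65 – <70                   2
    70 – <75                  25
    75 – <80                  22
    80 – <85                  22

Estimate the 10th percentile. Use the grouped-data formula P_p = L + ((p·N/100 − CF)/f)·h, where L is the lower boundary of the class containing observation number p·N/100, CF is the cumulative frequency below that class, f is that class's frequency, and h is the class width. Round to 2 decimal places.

N = 141; target position k = 10/100 · 141 = 14.1.
Cumulative frequencies: 19, 47, 70, 72, 97, 119, 141.
Observation 14.1 falls in the class 50 – <55.
L = 50, CF = 0, f = 19, h = 5.
P10 = 50 + ((14.1 − 0)/19)·5 = 50 + 3.71053 = 53.7105.

53.71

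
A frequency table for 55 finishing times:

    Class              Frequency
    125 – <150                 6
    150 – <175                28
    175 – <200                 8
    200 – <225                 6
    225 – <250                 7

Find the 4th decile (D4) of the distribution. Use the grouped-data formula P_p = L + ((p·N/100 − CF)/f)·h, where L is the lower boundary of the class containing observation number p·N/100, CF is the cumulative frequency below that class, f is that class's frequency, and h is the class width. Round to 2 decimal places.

N = 55; target position k = 40/100 · 55 = 22.
Cumulative frequencies: 6, 34, 42, 48, 55.
Observation 22 falls in the class 150 – <175.
L = 150, CF = 6, f = 28, h = 25.
P40 = 150 + ((22 − 6)/28)·25 = 150 + 14.2857 = 164.286.

164.29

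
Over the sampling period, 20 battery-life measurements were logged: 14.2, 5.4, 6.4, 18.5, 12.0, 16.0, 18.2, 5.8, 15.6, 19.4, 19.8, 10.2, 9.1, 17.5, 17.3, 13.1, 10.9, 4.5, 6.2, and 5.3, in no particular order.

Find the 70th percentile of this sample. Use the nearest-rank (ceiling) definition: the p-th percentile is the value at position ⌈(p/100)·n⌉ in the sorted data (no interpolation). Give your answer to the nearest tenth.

16.0

Sorted: 4.5, 5.3, 5.4, 5.8, 6.2, 6.4, 9.1, 10.2, 10.9, 12.0, 13.1, 14.2, 15.6, 16.0, 17.3, 17.5, 18.2, 18.5, 19.4, 19.8.
n = 20.
Position = ⌈70/100 · 20⌉ = ⌈14⌉ = 14.
The value at rank 14 is 16.0.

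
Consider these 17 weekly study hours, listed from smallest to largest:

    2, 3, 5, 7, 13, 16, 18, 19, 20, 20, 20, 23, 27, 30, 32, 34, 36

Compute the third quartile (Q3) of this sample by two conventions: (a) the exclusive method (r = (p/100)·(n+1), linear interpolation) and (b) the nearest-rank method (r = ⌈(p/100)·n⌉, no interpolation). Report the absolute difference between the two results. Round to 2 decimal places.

1.50

n = 17.
(a) r = 13.5; between ranks 13 (27) and 14 (30): 28.5.
(b) the nearest-rank method: rank 13 → 27.
|28.5 − 27| = 1.5.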